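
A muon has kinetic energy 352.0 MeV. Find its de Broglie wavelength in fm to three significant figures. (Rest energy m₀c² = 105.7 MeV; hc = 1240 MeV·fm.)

λ = 2.78 fm

Total energy E = KE + m₀c² = 352.0 + 105.7 = 457.7 MeV.
(pc)² = E² − (m₀c²)² = (457.7)² − (105.7)² = 1.983 × 10⁵ MeV², so pc = 445.3 MeV.
λ = hc/(pc) = 1240 MeV·fm / 445.3 MeV = 2.78 fm.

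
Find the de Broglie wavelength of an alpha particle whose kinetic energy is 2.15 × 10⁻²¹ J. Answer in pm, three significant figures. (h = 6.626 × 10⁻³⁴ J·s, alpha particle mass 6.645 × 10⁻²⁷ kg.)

p = √(2mKE) = √(2 × 6.645 × 10⁻²⁷ × 2.150 × 10⁻²¹) = 5.345 × 10⁻²⁴ kg·m/s.
λ = h/p = 6.626 × 10⁻³⁴ / 5.345 × 10⁻²⁴ = 1.24 × 10⁻¹⁰ m = 124 pm.

λ = 124 pm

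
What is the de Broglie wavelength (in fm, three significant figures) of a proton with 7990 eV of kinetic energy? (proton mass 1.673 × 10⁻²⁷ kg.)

KE = 7990 eV = 1.280 × 10⁻¹⁵ J.
p = √(2mKE) = √(2 × 1.673 × 10⁻²⁷ × 1.280 × 10⁻¹⁵) = 2.070 × 10⁻²¹ kg·m/s.
λ = h/p = 6.626 × 10⁻³⁴ / 2.070 × 10⁻²¹ = 3.20 × 10⁻¹³ m = 320 fm.

λ = 320 fm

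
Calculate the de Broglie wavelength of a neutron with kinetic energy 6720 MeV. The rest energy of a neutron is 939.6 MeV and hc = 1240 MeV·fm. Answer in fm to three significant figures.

λ = 0.163 fm

Total energy E = KE + m₀c² = 6720 + 939.6 = 7659.6 MeV.
(pc)² = E² − (m₀c²)² = (7659.6)² − (939.6)² = 5.779 × 10⁷ MeV², so pc = 7602 MeV.
λ = hc/(pc) = 1240 MeV·fm / 7602 MeV = 0.163 fm.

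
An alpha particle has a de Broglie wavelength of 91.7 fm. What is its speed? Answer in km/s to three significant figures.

p = h/λ = 6.626 × 10⁻³⁴ / 9.170 × 10⁻¹⁴ = 7.226 × 10⁻²¹ kg·m/s.
v = p/m = 7.226 × 10⁻²¹ / 6.645 × 10⁻²⁷ = 1.09 × 10⁶ m/s = 1090 km/s.

v = 1090 km/s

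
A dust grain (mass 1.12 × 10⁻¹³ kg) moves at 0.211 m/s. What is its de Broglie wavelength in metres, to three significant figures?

p = mv = 1.12 × 10⁻¹³ × 0.211 = 2.363 × 10⁻¹⁴ kg·m/s.
λ = h/p = 6.626 × 10⁻³⁴ / 2.363 × 10⁻¹⁴ = 2.80 × 10⁻²⁰ m.

λ = 2.80 × 10⁻²⁰ m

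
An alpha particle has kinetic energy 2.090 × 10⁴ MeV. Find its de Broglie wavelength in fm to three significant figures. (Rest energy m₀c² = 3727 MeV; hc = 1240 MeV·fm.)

λ = 0.0509 fm

Total energy E = KE + m₀c² = 2.090 × 10⁴ + 3727 = 24627 MeV.
(pc)² = E² − (m₀c²)² = (24627)² − (3727)² = 5.926 × 10⁸ MeV², so pc = 2.434 × 10⁴ MeV.
λ = hc/(pc) = 1240 MeV·fm / 2.434 × 10⁴ MeV = 0.0509 fm.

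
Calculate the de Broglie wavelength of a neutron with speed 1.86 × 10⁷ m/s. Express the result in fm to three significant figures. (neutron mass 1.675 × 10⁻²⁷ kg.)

p = mv = 1.675 × 10⁻²⁷ × 1.86 × 10⁷ = 3.116 × 10⁻²⁰ kg·m/s.
λ = h/p = 6.626 × 10⁻³⁴ / 3.116 × 10⁻²⁰ = 2.13 × 10⁻¹⁴ m = 21.3 fm.

λ = 21.3 fm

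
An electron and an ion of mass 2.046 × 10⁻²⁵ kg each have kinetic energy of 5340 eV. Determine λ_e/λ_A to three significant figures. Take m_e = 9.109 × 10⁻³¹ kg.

At fixed KE, p = √(2mKE) so λ = h/p ∝ 1/√m.
λ_e/λ_A = √(m_A/m_e) = √(2.046 × 10⁻²⁵/9.109 × 10⁻³¹) = √(2.246 × 10⁵) = 474.

λ_e/λ_A = 474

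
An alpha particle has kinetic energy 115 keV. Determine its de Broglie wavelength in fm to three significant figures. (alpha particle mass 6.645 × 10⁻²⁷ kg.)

λ = 42.3 fm

KE = 115 keV = 1.842 × 10⁻¹⁴ J.
p = √(2mKE) = √(2 × 6.645 × 10⁻²⁷ × 1.842 × 10⁻¹⁴) = 1.565 × 10⁻²⁰ kg·m/s.
λ = h/p = 6.626 × 10⁻³⁴ / 1.565 × 10⁻²⁰ = 4.23 × 10⁻¹⁴ m = 42.3 fm.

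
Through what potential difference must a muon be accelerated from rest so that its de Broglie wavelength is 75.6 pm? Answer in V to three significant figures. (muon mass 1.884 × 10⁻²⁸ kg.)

p = h/λ = 6.626 × 10⁻³⁴ / 7.560 × 10⁻¹¹ = 8.765 × 10⁻²⁴ kg·m/s.
KE = p²/(2m) = 2.039 × 10⁻¹⁹ J.
V = KE/e = 2.039 × 10⁻¹⁹ / (1.602 × 10⁻¹⁹) = 1.27 V.

V = 1.27 V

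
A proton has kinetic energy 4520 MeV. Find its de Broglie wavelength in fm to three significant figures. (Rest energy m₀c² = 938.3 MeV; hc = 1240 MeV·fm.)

Total energy E = KE + m₀c² = 4520 + 938.3 = 5458.3 MeV.
(pc)² = E² − (m₀c²)² = (5458.3)² − (938.3)² = 2.891 × 10⁷ MeV², so pc = 5377 MeV.
λ = hc/(pc) = 1240 MeV·fm / 5377 MeV = 0.231 fm.

λ = 0.231 fm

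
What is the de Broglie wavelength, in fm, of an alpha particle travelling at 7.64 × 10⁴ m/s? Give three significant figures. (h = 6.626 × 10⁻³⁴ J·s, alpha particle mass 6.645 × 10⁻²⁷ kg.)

p = mv = 6.645 × 10⁻²⁷ × 7.64 × 10⁴ = 5.077 × 10⁻²² kg·m/s.
λ = h/p = 6.626 × 10⁻³⁴ / 5.077 × 10⁻²² = 1.31 × 10⁻¹² m = 1310 fm.

λ = 1310 fm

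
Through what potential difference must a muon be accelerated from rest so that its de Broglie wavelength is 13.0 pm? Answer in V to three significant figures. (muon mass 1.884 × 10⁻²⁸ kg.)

p = h/λ = 6.626 × 10⁻³⁴ / 1.300 × 10⁻¹¹ = 5.097 × 10⁻²³ kg·m/s.
KE = p²/(2m) = 6.895 × 10⁻¹⁸ J.
V = KE/e = 6.895 × 10⁻¹⁸ / (1.602 × 10⁻¹⁹) = 43.0 V.

V = 43.0 V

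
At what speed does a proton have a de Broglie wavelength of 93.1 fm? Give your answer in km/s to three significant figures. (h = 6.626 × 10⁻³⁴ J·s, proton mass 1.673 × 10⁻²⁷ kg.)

v = 4250 km/s

p = h/λ = 6.626 × 10⁻³⁴ / 9.310 × 10⁻¹⁴ = 7.117 × 10⁻²¹ kg·m/s.
v = p/m = 7.117 × 10⁻²¹ / 1.673 × 10⁻²⁷ = 4.25 × 10⁶ m/s = 4250 km/s.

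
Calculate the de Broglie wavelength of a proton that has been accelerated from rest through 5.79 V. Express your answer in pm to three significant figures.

λ = 11.9 pm

KE = eV = 1.602 × 10⁻¹⁹ × 5.790 = 9.276 × 10⁻¹⁹ J.
p = √(2mKE) = √(2 × 1.673 × 10⁻²⁷ × 9.276 × 10⁻¹⁹) = 5.571 × 10⁻²³ kg·m/s.
λ = h/p = 6.626 × 10⁻³⁴ / 5.571 × 10⁻²³ = 1.19 × 10⁻¹¹ m = 11.9 pm.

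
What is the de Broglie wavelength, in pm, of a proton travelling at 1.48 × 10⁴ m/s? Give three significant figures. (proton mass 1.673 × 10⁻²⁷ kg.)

p = mv = 1.673 × 10⁻²⁷ × 1.48 × 10⁴ = 2.476 × 10⁻²³ kg·m/s.
λ = h/p = 6.626 × 10⁻³⁴ / 2.476 × 10⁻²³ = 2.68 × 10⁻¹¹ m = 26.8 pm.

λ = 26.8 pm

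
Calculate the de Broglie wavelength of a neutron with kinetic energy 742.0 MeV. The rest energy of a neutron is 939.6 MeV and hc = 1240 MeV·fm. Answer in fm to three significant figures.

λ = 0.889 fm

Total energy E = KE + m₀c² = 742.0 + 939.6 = 1681.6 MeV.
(pc)² = E² − (m₀c²)² = (1681.6)² − (939.6)² = 1.945 × 10⁶ MeV², so pc = 1395 MeV.
λ = hc/(pc) = 1240 MeV·fm / 1395 MeV = 0.889 fm.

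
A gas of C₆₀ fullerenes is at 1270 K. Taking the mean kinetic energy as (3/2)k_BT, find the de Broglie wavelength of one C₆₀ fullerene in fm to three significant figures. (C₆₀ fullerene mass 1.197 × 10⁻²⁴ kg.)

KE = (3/2)k_BT = 1.5 × 1.381 × 10⁻²³ × 1270 = 2.631 × 10⁻²⁰ J.
p = √(2mKE) = √(2 × 1.197 × 10⁻²⁴ × 2.631 × 10⁻²⁰) = 2.510 × 10⁻²² kg·m/s.
λ = h/p = 2.64 × 10⁻¹² m = 2640 fm.

λ = 2640 fm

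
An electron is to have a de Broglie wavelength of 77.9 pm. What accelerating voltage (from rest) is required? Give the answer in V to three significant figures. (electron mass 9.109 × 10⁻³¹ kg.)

V = 248 V

p = h/λ = 6.626 × 10⁻³⁴ / 7.790 × 10⁻¹¹ = 8.506 × 10⁻²⁴ kg·m/s.
KE = p²/(2m) = 3.971 × 10⁻¹⁷ J.
V = KE/e = 3.971 × 10⁻¹⁷ / (1.602 × 10⁻¹⁹) = 248 V.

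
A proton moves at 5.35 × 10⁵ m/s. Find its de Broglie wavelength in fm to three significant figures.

p = mv = 1.673 × 10⁻²⁷ × 5.35 × 10⁵ = 8.951 × 10⁻²² kg·m/s.
λ = h/p = 6.626 × 10⁻³⁴ / 8.951 × 10⁻²² = 7.40 × 10⁻¹³ m = 740 fm.

λ = 740 fm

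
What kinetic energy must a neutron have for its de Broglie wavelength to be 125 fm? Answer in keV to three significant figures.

KE = 52.4 keV

p = h/λ = 6.626 × 10⁻³⁴ / 1.250 × 10⁻¹³ = 5.301 × 10⁻²¹ kg·m/s.
KE = p²/(2m) = (5.301 × 10⁻²¹)² / (2 × 1.675 × 10⁻²⁷) = 8.388 × 10⁻¹⁵ J = 52.4 keV.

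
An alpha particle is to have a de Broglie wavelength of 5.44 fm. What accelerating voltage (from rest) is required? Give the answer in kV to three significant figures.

p = h/λ = 6.626 × 10⁻³⁴ / 5.440 × 10⁻¹⁵ = 1.218 × 10⁻¹⁹ kg·m/s.
KE = p²/(2m) = 1.116 × 10⁻¹² J.
V = KE/2e = 1.116 × 10⁻¹² / (2 × 1.602 × 10⁻¹⁹) = 3480 kV.

V = 3480 kV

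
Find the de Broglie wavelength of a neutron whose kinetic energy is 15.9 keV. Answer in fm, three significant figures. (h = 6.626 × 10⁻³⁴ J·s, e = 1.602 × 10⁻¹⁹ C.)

λ = 227 fm

KE = 15.9 keV = 2.547 × 10⁻¹⁵ J.
p = √(2mKE) = √(2 × 1.675 × 10⁻²⁷ × 2.547 × 10⁻¹⁵) = 2.921 × 10⁻²¹ kg·m/s.
λ = h/p = 6.626 × 10⁻³⁴ / 2.921 × 10⁻²¹ = 2.27 × 10⁻¹³ m = 227 fm.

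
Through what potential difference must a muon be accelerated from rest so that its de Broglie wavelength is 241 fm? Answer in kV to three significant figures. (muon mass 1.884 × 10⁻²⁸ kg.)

V = 125 kV

p = h/λ = 6.626 × 10⁻³⁴ / 2.410 × 10⁻¹³ = 2.749 × 10⁻²¹ kg·m/s.
KE = p²/(2m) = 2.006 × 10⁻¹⁴ J.
V = KE/e = 2.006 × 10⁻¹⁴ / (1.602 × 10⁻¹⁹) = 125 kV.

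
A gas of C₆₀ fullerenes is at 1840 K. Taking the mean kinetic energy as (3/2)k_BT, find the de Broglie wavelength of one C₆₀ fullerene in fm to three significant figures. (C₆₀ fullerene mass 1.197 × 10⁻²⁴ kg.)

KE = (3/2)k_BT = 1.5 × 1.381 × 10⁻²³ × 1840 = 3.812 × 10⁻²⁰ J.
p = √(2mKE) = √(2 × 1.197 × 10⁻²⁴ × 3.812 × 10⁻²⁰) = 3.021 × 10⁻²² kg·m/s.
λ = h/p = 2.19 × 10⁻¹² m = 2190 fm.

λ = 2190 fm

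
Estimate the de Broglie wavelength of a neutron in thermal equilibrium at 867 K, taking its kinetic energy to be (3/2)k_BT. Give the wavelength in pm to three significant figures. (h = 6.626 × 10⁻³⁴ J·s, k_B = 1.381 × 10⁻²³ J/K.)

KE = (3/2)k_BT = 1.5 × 1.381 × 10⁻²³ × 867 = 1.796 × 10⁻²⁰ J.
p = √(2mKE) = √(2 × 1.675 × 10⁻²⁷ × 1.796 × 10⁻²⁰) = 7.757 × 10⁻²⁴ kg·m/s.
λ = h/p = 8.54 × 10⁻¹¹ m = 85.4 pm.

λ = 85.4 pm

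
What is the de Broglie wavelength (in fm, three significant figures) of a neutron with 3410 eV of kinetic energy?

λ = 490 fm

KE = 3410 eV = 5.463 × 10⁻¹⁶ J.
p = √(2mKE) = √(2 × 1.675 × 10⁻²⁷ × 5.463 × 10⁻¹⁶) = 1.353 × 10⁻²¹ kg·m/s.
λ = h/p = 6.626 × 10⁻³⁴ / 1.353 × 10⁻²¹ = 4.90 × 10⁻¹³ m = 490 fm.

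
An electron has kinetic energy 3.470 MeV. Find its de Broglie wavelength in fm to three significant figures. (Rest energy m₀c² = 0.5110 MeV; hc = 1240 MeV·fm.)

λ = 314 fm

Total energy E = KE + m₀c² = 3.470 + 0.5110 = 3.9810 MeV.
(pc)² = E² − (m₀c²)² = (3.9810)² − (0.5110)² = 15.59 MeV², so pc = 3.948 MeV.
λ = hc/(pc) = 1240 MeV·fm / 3.948 MeV = 314 fm.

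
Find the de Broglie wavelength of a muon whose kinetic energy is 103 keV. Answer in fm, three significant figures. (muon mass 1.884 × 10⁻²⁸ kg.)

KE = 103 keV = 1.650 × 10⁻¹⁴ J.
p = √(2mKE) = √(2 × 1.884 × 10⁻²⁸ × 1.650 × 10⁻¹⁴) = 2.493 × 10⁻²¹ kg·m/s.
λ = h/p = 6.626 × 10⁻³⁴ / 2.493 × 10⁻²¹ = 2.66 × 10⁻¹³ m = 266 fm.

λ = 266 fm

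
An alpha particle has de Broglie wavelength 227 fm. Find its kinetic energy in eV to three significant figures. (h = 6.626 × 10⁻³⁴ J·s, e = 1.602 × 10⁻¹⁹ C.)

p = h/λ = 6.626 × 10⁻³⁴ / 2.270 × 10⁻¹³ = 2.919 × 10⁻²¹ kg·m/s.
KE = p²/(2m) = (2.919 × 10⁻²¹)² / (2 × 6.645 × 10⁻²⁷) = 6.411 × 10⁻¹⁶ J = 4000 eV.

KE = 4000 eV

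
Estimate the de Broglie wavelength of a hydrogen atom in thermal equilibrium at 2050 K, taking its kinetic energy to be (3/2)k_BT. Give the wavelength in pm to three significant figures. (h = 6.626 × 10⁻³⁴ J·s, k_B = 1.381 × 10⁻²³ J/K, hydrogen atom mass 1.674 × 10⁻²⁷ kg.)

λ = 55.6 pm

KE = (3/2)k_BT = 1.5 × 1.381 × 10⁻²³ × 2050 = 4.247 × 10⁻²⁰ J.
p = √(2mKE) = √(2 × 1.674 × 10⁻²⁷ × 4.247 × 10⁻²⁰) = 1.192 × 10⁻²³ kg·m/s.
λ = h/p = 5.56 × 10⁻¹¹ m = 55.6 pm.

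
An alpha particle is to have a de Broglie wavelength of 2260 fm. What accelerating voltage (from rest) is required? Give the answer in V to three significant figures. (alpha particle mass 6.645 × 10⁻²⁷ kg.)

V = 20.2 V

p = h/λ = 6.626 × 10⁻³⁴ / 2.260 × 10⁻¹² = 2.932 × 10⁻²² kg·m/s.
KE = p²/(2m) = 6.468 × 10⁻¹⁸ J.
V = KE/2e = 6.468 × 10⁻¹⁸ / (2 × 1.602 × 10⁻¹⁹) = 20.2 V.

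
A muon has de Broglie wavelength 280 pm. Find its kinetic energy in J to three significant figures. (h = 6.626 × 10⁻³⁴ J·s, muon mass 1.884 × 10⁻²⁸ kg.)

KE = 1.49 × 10⁻²⁰ J

p = h/λ = 6.626 × 10⁻³⁴ / 2.800 × 10⁻¹⁰ = 2.366 × 10⁻²⁴ kg·m/s.
KE = p²/(2m) = (2.366 × 10⁻²⁴)² / (2 × 1.884 × 10⁻²⁸) = 1.486 × 10⁻²⁰ J = 1.49 × 10⁻²⁰ J.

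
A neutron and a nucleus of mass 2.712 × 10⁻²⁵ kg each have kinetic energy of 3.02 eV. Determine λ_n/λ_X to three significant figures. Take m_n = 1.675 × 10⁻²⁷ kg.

At fixed KE, p = √(2mKE) so λ = h/p ∝ 1/√m.
λ_n/λ_X = √(m_X/m_n) = √(2.712 × 10⁻²⁵/1.675 × 10⁻²⁷) = √(161.9) = 12.7.

λ_n/λ_X = 12.7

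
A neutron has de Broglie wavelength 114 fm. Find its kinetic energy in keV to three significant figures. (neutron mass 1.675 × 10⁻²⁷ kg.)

KE = 62.9 keV

p = h/λ = 6.626 × 10⁻³⁴ / 1.140 × 10⁻¹³ = 5.812 × 10⁻²¹ kg·m/s.
KE = p²/(2m) = (5.812 × 10⁻²¹)² / (2 × 1.675 × 10⁻²⁷) = 1.008 × 10⁻¹⁴ J = 62.9 keV.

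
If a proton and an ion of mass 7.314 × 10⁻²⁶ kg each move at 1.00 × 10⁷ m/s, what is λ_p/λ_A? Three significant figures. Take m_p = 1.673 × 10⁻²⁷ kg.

λ_p/λ_A = 43.7

At fixed v, p = mv so λ = h/(mv) ∝ 1/m.
λ_p/λ_A = m_A/m_p = 7.314 × 10⁻²⁶/1.673 × 10⁻²⁷ = 43.7.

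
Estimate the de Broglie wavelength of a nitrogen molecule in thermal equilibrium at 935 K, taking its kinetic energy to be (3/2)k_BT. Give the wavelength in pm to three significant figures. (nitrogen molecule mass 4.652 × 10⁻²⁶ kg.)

KE = (3/2)k_BT = 1.5 × 1.381 × 10⁻²³ × 935 = 1.937 × 10⁻²⁰ J.
p = √(2mKE) = √(2 × 4.652 × 10⁻²⁶ × 1.937 × 10⁻²⁰) = 4.245 × 10⁻²³ kg·m/s.
λ = h/p = 1.56 × 10⁻¹¹ m = 15.6 pm.

λ = 15.6 pm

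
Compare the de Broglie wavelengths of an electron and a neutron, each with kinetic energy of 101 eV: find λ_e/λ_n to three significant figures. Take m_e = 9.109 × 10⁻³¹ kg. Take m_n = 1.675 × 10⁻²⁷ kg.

λ_e/λ_n = 42.9

At fixed KE, p = √(2mKE) so λ = h/p ∝ 1/√m.
λ_e/λ_n = √(m_n/m_e) = √(1.675 × 10⁻²⁷/9.109 × 10⁻³¹) = √(1839) = 42.9.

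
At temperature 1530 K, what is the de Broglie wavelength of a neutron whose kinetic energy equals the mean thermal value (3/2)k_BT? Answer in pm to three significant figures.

KE = (3/2)k_BT = 1.5 × 1.381 × 10⁻²³ × 1530 = 3.169 × 10⁻²⁰ J.
p = √(2mKE) = √(2 × 1.675 × 10⁻²⁷ × 3.169 × 10⁻²⁰) = 1.030 × 10⁻²³ kg·m/s.
λ = h/p = 6.43 × 10⁻¹¹ m = 64.3 pm.

λ = 64.3 pm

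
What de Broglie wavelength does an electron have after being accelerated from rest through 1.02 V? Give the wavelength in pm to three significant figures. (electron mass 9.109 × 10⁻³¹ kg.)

λ = 1210 pm

KE = eV = 1.602 × 10⁻¹⁹ × 1.020 = 1.634 × 10⁻¹⁹ J.
p = √(2mKE) = √(2 × 9.109 × 10⁻³¹ × 1.634 × 10⁻¹⁹) = 5.456 × 10⁻²⁵ kg·m/s.
λ = h/p = 6.626 × 10⁻³⁴ / 5.456 × 10⁻²⁵ = 1.21 × 10⁻⁹ m = 1210 pm.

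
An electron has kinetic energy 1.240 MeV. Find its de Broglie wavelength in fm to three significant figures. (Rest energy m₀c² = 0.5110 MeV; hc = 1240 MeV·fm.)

Total energy E = KE + m₀c² = 1.240 + 0.5110 = 1.7510 MeV.
(pc)² = E² − (m₀c²)² = (1.7510)² − (0.5110)² = 2.805 MeV², so pc = 1.675 MeV.
λ = hc/(pc) = 1240 MeV·fm / 1.675 MeV = 740 fm.

λ = 740 fm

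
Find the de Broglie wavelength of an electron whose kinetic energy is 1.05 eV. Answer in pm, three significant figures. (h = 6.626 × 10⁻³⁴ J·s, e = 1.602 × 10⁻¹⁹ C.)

KE = 1.05 eV = 1.682 × 10⁻¹⁹ J.
p = √(2mKE) = √(2 × 9.109 × 10⁻³¹ × 1.682 × 10⁻¹⁹) = 5.536 × 10⁻²⁵ kg·m/s.
λ = h/p = 6.626 × 10⁻³⁴ / 5.536 × 10⁻²⁵ = 1.20 × 10⁻⁹ m = 1200 pm.

λ = 1200 pm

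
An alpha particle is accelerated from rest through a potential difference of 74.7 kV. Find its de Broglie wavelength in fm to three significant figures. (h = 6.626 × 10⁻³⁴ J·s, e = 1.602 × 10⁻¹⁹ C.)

λ = 37.2 fm

KE = 2eV = 2 × 1.602 × 10⁻¹⁹ × 7.470 × 10⁴ = 2.393 × 10⁻¹⁴ J.
p = √(2mKE) = √(2 × 6.645 × 10⁻²⁷ × 2.393 × 10⁻¹⁴) = 1.783 × 10⁻²⁰ kg·m/s.
λ = h/p = 6.626 × 10⁻³⁴ / 1.783 × 10⁻²⁰ = 3.72 × 10⁻¹⁴ m = 37.2 fm.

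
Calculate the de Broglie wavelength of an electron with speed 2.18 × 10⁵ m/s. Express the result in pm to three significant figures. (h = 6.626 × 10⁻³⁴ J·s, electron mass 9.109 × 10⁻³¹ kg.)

λ = 3340 pm

p = mv = 9.109 × 10⁻³¹ × 2.18 × 10⁵ = 1.986 × 10⁻²⁵ kg·m/s.
λ = h/p = 6.626 × 10⁻³⁴ / 1.986 × 10⁻²⁵ = 3.34 × 10⁻⁹ m = 3340 pm.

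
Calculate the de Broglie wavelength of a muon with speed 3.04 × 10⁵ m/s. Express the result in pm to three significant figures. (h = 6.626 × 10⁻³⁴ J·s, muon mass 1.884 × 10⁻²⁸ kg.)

p = mv = 1.884 × 10⁻²⁸ × 3.04 × 10⁵ = 5.727 × 10⁻²³ kg·m/s.
λ = h/p = 6.626 × 10⁻³⁴ / 5.727 × 10⁻²³ = 1.16 × 10⁻¹¹ m = 11.6 pm.

λ = 11.6 pm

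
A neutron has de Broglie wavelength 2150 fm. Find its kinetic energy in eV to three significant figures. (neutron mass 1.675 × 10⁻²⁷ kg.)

KE = 177 eV

p = h/λ = 6.626 × 10⁻³⁴ / 2.150 × 10⁻¹² = 3.082 × 10⁻²² kg·m/s.
KE = p²/(2m) = (3.082 × 10⁻²²)² / (2 × 1.675 × 10⁻²⁷) = 2.835 × 10⁻¹⁷ J = 177 eV.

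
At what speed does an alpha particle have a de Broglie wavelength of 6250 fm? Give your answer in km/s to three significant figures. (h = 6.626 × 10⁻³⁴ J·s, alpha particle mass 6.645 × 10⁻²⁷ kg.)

p = h/λ = 6.626 × 10⁻³⁴ / 6.250 × 10⁻¹² = 1.060 × 10⁻²² kg·m/s.
v = p/m = 1.060 × 10⁻²² / 6.645 × 10⁻²⁷ = 1.60 × 10⁴ m/s = 16.0 km/s.

v = 16.0 km/s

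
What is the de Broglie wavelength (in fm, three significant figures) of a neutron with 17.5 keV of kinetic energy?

λ = 216 fm

KE = 17.5 keV = 2.804 × 10⁻¹⁵ J.
p = √(2mKE) = √(2 × 1.675 × 10⁻²⁷ × 2.804 × 10⁻¹⁵) = 3.065 × 10⁻²¹ kg·m/s.
λ = h/p = 6.626 × 10⁻³⁴ / 3.065 × 10⁻²¹ = 2.16 × 10⁻¹³ m = 216 fm.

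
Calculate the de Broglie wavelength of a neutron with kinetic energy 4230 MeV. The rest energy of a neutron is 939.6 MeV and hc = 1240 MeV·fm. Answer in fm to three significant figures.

λ = 0.244 fm

Total energy E = KE + m₀c² = 4230 + 939.6 = 5169.6 MeV.
(pc)² = E² − (m₀c²)² = (5169.6)² − (939.6)² = 2.584 × 10⁷ MeV², so pc = 5083 MeV.
λ = hc/(pc) = 1240 MeV·fm / 5083 MeV = 0.244 fm.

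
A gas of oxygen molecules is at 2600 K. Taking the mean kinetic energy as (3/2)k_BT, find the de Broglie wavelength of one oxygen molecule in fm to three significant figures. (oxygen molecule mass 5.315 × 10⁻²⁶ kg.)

KE = (3/2)k_BT = 1.5 × 1.381 × 10⁻²³ × 2600 = 5.386 × 10⁻²⁰ J.
p = √(2mKE) = √(2 × 5.315 × 10⁻²⁶ × 5.386 × 10⁻²⁰) = 7.567 × 10⁻²³ kg·m/s.
λ = h/p = 8.76 × 10⁻¹² m = 8760 fm.

λ = 8760 fm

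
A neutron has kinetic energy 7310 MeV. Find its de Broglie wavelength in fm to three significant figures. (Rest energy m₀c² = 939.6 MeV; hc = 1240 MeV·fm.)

λ = 0.151 fm

Total energy E = KE + m₀c² = 7310 + 939.6 = 8249.6 MeV.
(pc)² = E² − (m₀c²)² = (8249.6)² − (939.6)² = 6.717 × 10⁷ MeV², so pc = 8196 MeV.
λ = hc/(pc) = 1240 MeV·fm / 8196 MeV = 0.151 fm.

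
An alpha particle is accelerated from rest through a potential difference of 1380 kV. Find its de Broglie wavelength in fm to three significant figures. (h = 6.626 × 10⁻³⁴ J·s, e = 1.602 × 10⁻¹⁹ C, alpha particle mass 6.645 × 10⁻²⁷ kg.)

λ = 8.64 fm

KE = 2eV = 2 × 1.602 × 10⁻¹⁹ × 1.380 × 10⁶ = 4.422 × 10⁻¹³ J.
p = √(2mKE) = √(2 × 6.645 × 10⁻²⁷ × 4.422 × 10⁻¹³) = 7.666 × 10⁻²⁰ kg·m/s.
λ = h/p = 6.626 × 10⁻³⁴ / 7.666 × 10⁻²⁰ = 8.64 × 10⁻¹⁵ m = 8.64 fm.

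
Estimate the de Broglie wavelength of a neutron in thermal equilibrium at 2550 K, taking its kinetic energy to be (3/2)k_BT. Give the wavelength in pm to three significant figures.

λ = 49.8 pm

KE = (3/2)k_BT = 1.5 × 1.381 × 10⁻²³ × 2550 = 5.282 × 10⁻²⁰ J.
p = √(2mKE) = √(2 × 1.675 × 10⁻²⁷ × 5.282 × 10⁻²⁰) = 1.330 × 10⁻²³ kg·m/s.
λ = h/p = 4.98 × 10⁻¹¹ m = 49.8 pm.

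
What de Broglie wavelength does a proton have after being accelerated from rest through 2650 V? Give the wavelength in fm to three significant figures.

λ = 556 fm

KE = eV = 1.602 × 10⁻¹⁹ × 2650 = 4.245 × 10⁻¹⁶ J.
p = √(2mKE) = √(2 × 1.673 × 10⁻²⁷ × 4.245 × 10⁻¹⁶) = 1.192 × 10⁻²¹ kg·m/s.
λ = h/p = 6.626 × 10⁻³⁴ / 1.192 × 10⁻²¹ = 5.56 × 10⁻¹³ m = 556 fm.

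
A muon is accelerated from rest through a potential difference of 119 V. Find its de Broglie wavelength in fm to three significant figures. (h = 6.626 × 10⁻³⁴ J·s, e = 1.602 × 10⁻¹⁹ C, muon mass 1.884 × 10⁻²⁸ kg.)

KE = eV = 1.602 × 10⁻¹⁹ × 119.0 = 1.906 × 10⁻¹⁷ J.
p = √(2mKE) = √(2 × 1.884 × 10⁻²⁸ × 1.906 × 10⁻¹⁷) = 8.475 × 10⁻²³ kg·m/s.
λ = h/p = 6.626 × 10⁻³⁴ / 8.475 × 10⁻²³ = 7.82 × 10⁻¹² m = 7820 fm.

λ = 7820 fm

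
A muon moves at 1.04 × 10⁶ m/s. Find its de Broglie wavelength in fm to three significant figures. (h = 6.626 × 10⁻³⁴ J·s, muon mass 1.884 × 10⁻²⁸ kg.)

λ = 3380 fm

p = mv = 1.884 × 10⁻²⁸ × 1.04 × 10⁶ = 1.959 × 10⁻²² kg·m/s.
λ = h/p = 6.626 × 10⁻³⁴ / 1.959 × 10⁻²² = 3.38 × 10⁻¹² m = 3380 fm.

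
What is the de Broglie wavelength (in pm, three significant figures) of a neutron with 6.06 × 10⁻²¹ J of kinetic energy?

p = √(2mKE) = √(2 × 1.675 × 10⁻²⁷ × 6.060 × 10⁻²¹) = 4.506 × 10⁻²⁴ kg·m/s.
λ = h/p = 6.626 × 10⁻³⁴ / 4.506 × 10⁻²⁴ = 1.47 × 10⁻¹⁰ m = 147 pm.

λ = 147 pm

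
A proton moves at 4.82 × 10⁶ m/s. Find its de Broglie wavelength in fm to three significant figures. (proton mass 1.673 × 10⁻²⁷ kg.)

λ = 82.2 fm

p = mv = 1.673 × 10⁻²⁷ × 4.82 × 10⁶ = 8.064 × 10⁻²¹ kg·m/s.
λ = h/p = 6.626 × 10⁻³⁴ / 8.064 × 10⁻²¹ = 8.22 × 10⁻¹⁴ m = 82.2 fm.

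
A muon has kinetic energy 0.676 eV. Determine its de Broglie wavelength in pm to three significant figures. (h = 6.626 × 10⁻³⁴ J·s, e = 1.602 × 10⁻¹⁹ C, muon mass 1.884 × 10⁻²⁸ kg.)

λ = 104 pm

KE = 0.676 eV = 1.083 × 10⁻¹⁹ J.
p = √(2mKE) = √(2 × 1.884 × 10⁻²⁸ × 1.083 × 10⁻¹⁹) = 6.388 × 10⁻²⁴ kg·m/s.
λ = h/p = 6.626 × 10⁻³⁴ / 6.388 × 10⁻²⁴ = 1.04 × 10⁻¹⁰ m = 104 pm.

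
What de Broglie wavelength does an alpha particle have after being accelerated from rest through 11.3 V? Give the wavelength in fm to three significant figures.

λ = 3020 fm

KE = 2eV = 2 × 1.602 × 10⁻¹⁹ × 11.30 = 3.621 × 10⁻¹⁸ J.
p = √(2mKE) = √(2 × 6.645 × 10⁻²⁷ × 3.621 × 10⁻¹⁸) = 2.194 × 10⁻²² kg·m/s.
λ = h/p = 6.626 × 10⁻³⁴ / 2.194 × 10⁻²² = 3.02 × 10⁻¹² m = 3020 fm.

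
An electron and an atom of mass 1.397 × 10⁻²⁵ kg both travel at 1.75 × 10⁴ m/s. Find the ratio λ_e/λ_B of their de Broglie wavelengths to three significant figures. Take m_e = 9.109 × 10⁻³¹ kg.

At fixed v, p = mv so λ = h/(mv) ∝ 1/m.
λ_e/λ_B = m_B/m_e = 1.397 × 10⁻²⁵/9.109 × 10⁻³¹ = 1.53 × 10⁵.

λ_e/λ_B = 1.53 × 10⁵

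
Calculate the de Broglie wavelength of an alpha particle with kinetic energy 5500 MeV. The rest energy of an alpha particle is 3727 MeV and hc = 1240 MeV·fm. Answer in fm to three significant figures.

λ = 0.147 fm

Total energy E = KE + m₀c² = 5500 + 3727 = 9227 MeV.
(pc)² = E² − (m₀c²)² = (9227)² − (3727)² = 7.125 × 10⁷ MeV², so pc = 8441 MeV.
λ = hc/(pc) = 1240 MeV·fm / 8441 MeV = 0.147 fm.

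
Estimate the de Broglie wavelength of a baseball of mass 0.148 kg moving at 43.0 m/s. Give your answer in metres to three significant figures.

p = mv = 0.148 × 43.0 = 6.364 kg·m/s.
λ = h/p = 6.626 × 10⁻³⁴ / 6.364 = 1.04 × 10⁻³⁴ m.

λ = 1.04 × 10⁻³⁴ m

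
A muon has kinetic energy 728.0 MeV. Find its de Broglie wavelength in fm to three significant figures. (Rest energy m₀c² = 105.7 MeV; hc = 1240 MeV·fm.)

λ = 1.50 fm

Total energy E = KE + m₀c² = 728.0 + 105.7 = 833.7 MeV.
(pc)² = E² − (m₀c²)² = (833.7)² − (105.7)² = 6.839 × 10⁵ MeV², so pc = 827.0 MeV.
λ = hc/(pc) = 1240 MeV·fm / 827.0 MeV = 1.50 fm.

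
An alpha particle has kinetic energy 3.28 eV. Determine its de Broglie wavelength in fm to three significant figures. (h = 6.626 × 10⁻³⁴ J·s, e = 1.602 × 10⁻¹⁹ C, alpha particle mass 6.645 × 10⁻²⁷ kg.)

λ = 7930 fm

KE = 3.28 eV = 5.255 × 10⁻¹⁹ J.
p = √(2mKE) = √(2 × 6.645 × 10⁻²⁷ × 5.255 × 10⁻¹⁹) = 8.357 × 10⁻²³ kg·m/s.
λ = h/p = 6.626 × 10⁻³⁴ / 8.357 × 10⁻²³ = 7.93 × 10⁻¹² m = 7930 fm.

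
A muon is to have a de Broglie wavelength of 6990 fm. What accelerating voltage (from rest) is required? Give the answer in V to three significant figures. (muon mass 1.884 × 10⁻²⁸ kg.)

V = 149 V

p = h/λ = 6.626 × 10⁻³⁴ / 6.990 × 10⁻¹² = 9.479 × 10⁻²³ kg·m/s.
KE = p²/(2m) = 2.385 × 10⁻¹⁷ J.
V = KE/e = 2.385 × 10⁻¹⁷ / (1.602 × 10⁻¹⁹) = 149 V.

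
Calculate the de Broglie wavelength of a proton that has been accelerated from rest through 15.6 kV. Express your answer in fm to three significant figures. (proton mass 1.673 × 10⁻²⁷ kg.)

λ = 229 fm

KE = eV = 1.602 × 10⁻¹⁹ × 1.560 × 10⁴ = 2.499 × 10⁻¹⁵ J.
p = √(2mKE) = √(2 × 1.673 × 10⁻²⁷ × 2.499 × 10⁻¹⁵) = 2.892 × 10⁻²¹ kg·m/s.
λ = h/p = 6.626 × 10⁻³⁴ / 2.892 × 10⁻²¹ = 2.29 × 10⁻¹³ m = 229 fm.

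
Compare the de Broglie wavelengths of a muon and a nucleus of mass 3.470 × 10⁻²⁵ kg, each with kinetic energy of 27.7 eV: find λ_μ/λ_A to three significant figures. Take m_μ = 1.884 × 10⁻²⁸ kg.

λ_μ/λ_A = 42.9

At fixed KE, p = √(2mKE) so λ = h/p ∝ 1/√m.
λ_μ/λ_A = √(m_A/m_μ) = √(3.470 × 10⁻²⁵/1.884 × 10⁻²⁸) = √(1842) = 42.9.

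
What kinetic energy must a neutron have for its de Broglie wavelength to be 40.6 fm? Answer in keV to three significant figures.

p = h/λ = 6.626 × 10⁻³⁴ / 4.060 × 10⁻¹⁴ = 1.632 × 10⁻²⁰ kg·m/s.
KE = p²/(2m) = (1.632 × 10⁻²⁰)² / (2 × 1.675 × 10⁻²⁷) = 7.951 × 10⁻¹⁴ J = 496 keV.

KE = 496 keV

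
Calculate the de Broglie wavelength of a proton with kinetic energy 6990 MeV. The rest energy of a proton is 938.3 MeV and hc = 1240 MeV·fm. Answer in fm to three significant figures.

λ = 0.158 fm

Total energy E = KE + m₀c² = 6990 + 938.3 = 7928.3 MeV.
(pc)² = E² − (m₀c²)² = (7928.3)² − (938.3)² = 6.198 × 10⁷ MeV², so pc = 7873 MeV.
λ = hc/(pc) = 1240 MeV·fm / 7873 MeV = 0.158 fm.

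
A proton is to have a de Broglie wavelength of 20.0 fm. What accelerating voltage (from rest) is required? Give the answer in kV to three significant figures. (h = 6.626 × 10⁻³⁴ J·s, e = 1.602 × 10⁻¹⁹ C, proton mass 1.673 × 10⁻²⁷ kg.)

p = h/λ = 6.626 × 10⁻³⁴ / 2.000 × 10⁻¹⁴ = 3.313 × 10⁻²⁰ kg·m/s.
KE = p²/(2m) = 3.280 × 10⁻¹³ J.
V = KE/e = 3.280 × 10⁻¹³ / (1.602 × 10⁻¹⁹) = 2050 kV.

V = 2050 kV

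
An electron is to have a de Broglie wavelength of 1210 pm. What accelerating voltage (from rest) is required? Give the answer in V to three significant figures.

V = 1.03 V

p = h/λ = 6.626 × 10⁻³⁴ / 1.210 × 10⁻⁹ = 5.476 × 10⁻²⁵ kg·m/s.
KE = p²/(2m) = 1.646 × 10⁻¹⁹ J.
V = KE/e = 1.646 × 10⁻¹⁹ / (1.602 × 10⁻¹⁹) = 1.03 V.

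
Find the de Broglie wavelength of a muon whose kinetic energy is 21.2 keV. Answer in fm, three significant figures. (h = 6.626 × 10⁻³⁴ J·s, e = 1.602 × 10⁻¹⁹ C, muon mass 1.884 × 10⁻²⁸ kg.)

λ = 586 fm

KE = 21.2 keV = 3.396 × 10⁻¹⁵ J.
p = √(2mKE) = √(2 × 1.884 × 10⁻²⁸ × 3.396 × 10⁻¹⁵) = 1.131 × 10⁻²¹ kg·m/s.
λ = h/p = 6.626 × 10⁻³⁴ / 1.131 × 10⁻²¹ = 5.86 × 10⁻¹³ m = 586 fm.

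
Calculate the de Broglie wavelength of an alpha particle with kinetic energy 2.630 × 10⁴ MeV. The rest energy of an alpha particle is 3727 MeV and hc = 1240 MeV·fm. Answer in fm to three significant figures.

Total energy E = KE + m₀c² = 2.630 × 10⁴ + 3727 = 30027 MeV.
(pc)² = E² − (m₀c²)² = (30027)² − (3727)² = 8.877 × 10⁸ MeV², so pc = 2.979 × 10⁴ MeV.
λ = hc/(pc) = 1240 MeV·fm / 2.979 × 10⁴ MeV = 0.0416 fm.

λ = 0.0416 fm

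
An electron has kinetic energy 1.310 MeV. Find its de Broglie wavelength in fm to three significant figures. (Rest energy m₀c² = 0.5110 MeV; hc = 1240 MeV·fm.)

λ = 709 fm

Total energy E = KE + m₀c² = 1.310 + 0.5110 = 1.8210 MeV.
(pc)² = E² − (m₀c²)² = (1.8210)² − (0.5110)² = 3.055 MeV², so pc = 1.748 MeV.
λ = hc/(pc) = 1240 MeV·fm / 1.748 MeV = 709 fm.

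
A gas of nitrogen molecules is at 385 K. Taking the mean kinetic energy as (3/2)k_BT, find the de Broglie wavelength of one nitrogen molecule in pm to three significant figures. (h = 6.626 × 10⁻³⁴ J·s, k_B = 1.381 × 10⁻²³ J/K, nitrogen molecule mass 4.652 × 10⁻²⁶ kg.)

λ = 24.3 pm

KE = (3/2)k_BT = 1.5 × 1.381 × 10⁻²³ × 385 = 7.975 × 10⁻²¹ J.
p = √(2mKE) = √(2 × 4.652 × 10⁻²⁶ × 7.975 × 10⁻²¹) = 2.724 × 10⁻²³ kg·m/s.
λ = h/p = 2.43 × 10⁻¹¹ m = 24.3 pm.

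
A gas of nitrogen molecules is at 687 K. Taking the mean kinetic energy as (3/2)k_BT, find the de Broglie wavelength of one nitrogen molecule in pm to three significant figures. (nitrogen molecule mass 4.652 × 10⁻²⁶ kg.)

KE = (3/2)k_BT = 1.5 × 1.381 × 10⁻²³ × 687 = 1.423 × 10⁻²⁰ J.
p = √(2mKE) = √(2 × 4.652 × 10⁻²⁶ × 1.423 × 10⁻²⁰) = 3.639 × 10⁻²³ kg·m/s.
λ = h/p = 1.82 × 10⁻¹¹ m = 18.2 pm.

λ = 18.2 pm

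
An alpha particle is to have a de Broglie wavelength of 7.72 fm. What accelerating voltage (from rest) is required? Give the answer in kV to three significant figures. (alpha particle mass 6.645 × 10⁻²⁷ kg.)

V = 1730 kV

p = h/λ = 6.626 × 10⁻³⁴ / 7.720 × 10⁻¹⁵ = 8.583 × 10⁻²⁰ kg·m/s.
KE = p²/(2m) = 5.543 × 10⁻¹³ J.
V = KE/2e = 5.543 × 10⁻¹³ / (2 × 1.602 × 10⁻¹⁹) = 1730 kV.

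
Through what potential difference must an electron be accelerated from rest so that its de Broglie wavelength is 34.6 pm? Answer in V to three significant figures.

V = 1260 V

p = h/λ = 6.626 × 10⁻³⁴ / 3.460 × 10⁻¹¹ = 1.915 × 10⁻²³ kg·m/s.
KE = p²/(2m) = 2.013 × 10⁻¹⁶ J.
V = KE/e = 2.013 × 10⁻¹⁶ / (1.602 × 10⁻¹⁹) = 1260 V.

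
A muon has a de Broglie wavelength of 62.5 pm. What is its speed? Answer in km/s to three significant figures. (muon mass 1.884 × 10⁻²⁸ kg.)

v = 56.3 km/s

p = h/λ = 6.626 × 10⁻³⁴ / 6.250 × 10⁻¹¹ = 1.060 × 10⁻²³ kg·m/s.
v = p/m = 1.060 × 10⁻²³ / 1.884 × 10⁻²⁸ = 5.63 × 10⁴ m/s = 56.3 km/s.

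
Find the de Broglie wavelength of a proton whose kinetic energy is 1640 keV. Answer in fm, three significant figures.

KE = 1640 keV = 2.627 × 10⁻¹³ J.
p = √(2mKE) = √(2 × 1.673 × 10⁻²⁷ × 2.627 × 10⁻¹³) = 2.965 × 10⁻²⁰ kg·m/s.
λ = h/p = 6.626 × 10⁻³⁴ / 2.965 × 10⁻²⁰ = 2.23 × 10⁻¹⁴ m = 22.3 fm.

λ = 22.3 fm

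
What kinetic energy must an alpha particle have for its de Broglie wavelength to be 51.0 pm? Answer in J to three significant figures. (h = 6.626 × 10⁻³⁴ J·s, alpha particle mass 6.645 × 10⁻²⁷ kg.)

KE = 1.27 × 10⁻²⁰ J

p = h/λ = 6.626 × 10⁻³⁴ / 5.100 × 10⁻¹¹ = 1.299 × 10⁻²³ kg·m/s.
KE = p²/(2m) = (1.299 × 10⁻²³)² / (2 × 6.645 × 10⁻²⁷) = 1.270 × 10⁻²⁰ J = 1.27 × 10⁻²⁰ J.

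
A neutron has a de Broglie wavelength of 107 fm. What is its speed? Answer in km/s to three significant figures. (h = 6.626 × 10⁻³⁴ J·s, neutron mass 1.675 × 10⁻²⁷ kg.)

v = 3700 km/s

p = h/λ = 6.626 × 10⁻³⁴ / 1.070 × 10⁻¹³ = 6.193 × 10⁻²¹ kg·m/s.
v = p/m = 6.193 × 10⁻²¹ / 1.675 × 10⁻²⁷ = 3.70 × 10⁶ m/s = 3700 km/s.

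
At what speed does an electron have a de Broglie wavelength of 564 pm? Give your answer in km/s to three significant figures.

v = 1290 km/s

p = h/λ = 6.626 × 10⁻³⁴ / 5.640 × 10⁻¹⁰ = 1.175 × 10⁻²⁴ kg·m/s.
v = p/m = 1.175 × 10⁻²⁴ / 9.109 × 10⁻³¹ = 1.29 × 10⁶ m/s = 1290 km/s.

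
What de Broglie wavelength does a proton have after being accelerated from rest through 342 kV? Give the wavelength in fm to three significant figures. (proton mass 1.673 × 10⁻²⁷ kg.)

KE = eV = 1.602 × 10⁻¹⁹ × 3.420 × 10⁵ = 5.479 × 10⁻¹⁴ J.
p = √(2mKE) = √(2 × 1.673 × 10⁻²⁷ × 5.479 × 10⁻¹⁴) = 1.354 × 10⁻²⁰ kg·m/s.
λ = h/p = 6.626 × 10⁻³⁴ / 1.354 × 10⁻²⁰ = 4.89 × 10⁻¹⁴ m = 48.9 fm.

λ = 48.9 fm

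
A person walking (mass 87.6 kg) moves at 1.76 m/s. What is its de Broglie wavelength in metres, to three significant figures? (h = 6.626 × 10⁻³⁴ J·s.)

λ = 4.30 × 10⁻³⁶ m

p = mv = 87.6 × 1.76 = 1.542 × 10² kg·m/s.
λ = h/p = 6.626 × 10⁻³⁴ / 1.542 × 10² = 4.30 × 10⁻³⁶ m.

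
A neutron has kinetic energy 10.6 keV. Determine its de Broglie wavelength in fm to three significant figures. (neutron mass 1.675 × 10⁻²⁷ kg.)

KE = 10.6 keV = 1.698 × 10⁻¹⁵ J.
p = √(2mKE) = √(2 × 1.675 × 10⁻²⁷ × 1.698 × 10⁻¹⁵) = 2.385 × 10⁻²¹ kg·m/s.
λ = h/p = 6.626 × 10⁻³⁴ / 2.385 × 10⁻²¹ = 2.78 × 10⁻¹³ m = 278 fm.

λ = 278 fm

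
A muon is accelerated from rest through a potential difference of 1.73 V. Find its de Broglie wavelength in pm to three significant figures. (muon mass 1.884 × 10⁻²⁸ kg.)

KE = eV = 1.602 × 10⁻¹⁹ × 1.730 = 2.771 × 10⁻¹⁹ J.
p = √(2mKE) = √(2 × 1.884 × 10⁻²⁸ × 2.771 × 10⁻¹⁹) = 1.022 × 10⁻²³ kg·m/s.
λ = h/p = 6.626 × 10⁻³⁴ / 1.022 × 10⁻²³ = 6.48 × 10⁻¹¹ m = 64.8 pm.

λ = 64.8 pm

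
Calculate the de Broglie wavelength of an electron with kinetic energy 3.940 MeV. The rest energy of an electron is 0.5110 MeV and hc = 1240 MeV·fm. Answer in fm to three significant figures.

Total energy E = KE + m₀c² = 3.940 + 0.5110 = 4.4510 MeV.
(pc)² = E² − (m₀c²)² = (4.4510)² − (0.5110)² = 19.55 MeV², so pc = 4.422 MeV.
λ = hc/(pc) = 1240 MeV·fm / 4.422 MeV = 280 fm.

λ = 280 fm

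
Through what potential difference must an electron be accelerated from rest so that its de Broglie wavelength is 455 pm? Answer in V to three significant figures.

V = 7.27 V

p = h/λ = 6.626 × 10⁻³⁴ / 4.550 × 10⁻¹⁰ = 1.456 × 10⁻²⁴ kg·m/s.
KE = p²/(2m) = 1.164 × 10⁻¹⁸ J.
V = KE/e = 1.164 × 10⁻¹⁸ / (1.602 × 10⁻¹⁹) = 7.27 V.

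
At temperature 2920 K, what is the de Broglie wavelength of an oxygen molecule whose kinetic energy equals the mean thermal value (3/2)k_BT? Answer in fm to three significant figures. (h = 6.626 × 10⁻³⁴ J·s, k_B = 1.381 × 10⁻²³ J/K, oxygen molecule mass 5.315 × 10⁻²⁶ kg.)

KE = (3/2)k_BT = 1.5 × 1.381 × 10⁻²³ × 2920 = 6.049 × 10⁻²⁰ J.
p = √(2mKE) = √(2 × 5.315 × 10⁻²⁶ × 6.049 × 10⁻²⁰) = 8.019 × 10⁻²³ kg·m/s.
λ = h/p = 8.26 × 10⁻¹² m = 8260 fm.

λ = 8260 fm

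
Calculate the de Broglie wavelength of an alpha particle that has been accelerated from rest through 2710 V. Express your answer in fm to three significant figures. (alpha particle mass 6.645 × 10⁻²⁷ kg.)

KE = 2eV = 2 × 1.602 × 10⁻¹⁹ × 2710 = 8.683 × 10⁻¹⁶ J.
p = √(2mKE) = √(2 × 6.645 × 10⁻²⁷ × 8.683 × 10⁻¹⁶) = 3.397 × 10⁻²¹ kg·m/s.
λ = h/p = 6.626 × 10⁻³⁴ / 3.397 × 10⁻²¹ = 1.95 × 10⁻¹³ m = 195 fm.

λ = 195 fm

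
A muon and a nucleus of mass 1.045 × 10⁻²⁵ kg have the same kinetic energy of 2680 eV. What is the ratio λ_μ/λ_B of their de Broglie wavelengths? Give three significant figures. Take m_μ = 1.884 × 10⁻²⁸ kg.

At fixed KE, p = √(2mKE) so λ = h/p ∝ 1/√m.
λ_μ/λ_B = √(m_B/m_μ) = √(1.045 × 10⁻²⁵/1.884 × 10⁻²⁸) = √(554.7) = 23.6.

λ_μ/λ_B = 23.6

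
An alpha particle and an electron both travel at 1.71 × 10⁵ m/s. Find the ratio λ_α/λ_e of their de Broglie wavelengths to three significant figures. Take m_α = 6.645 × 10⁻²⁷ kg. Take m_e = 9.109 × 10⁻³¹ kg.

At fixed v, p = mv so λ = h/(mv) ∝ 1/m.
λ_α/λ_e = m_e/m_α = 9.109 × 10⁻³¹/6.645 × 10⁻²⁷ = 1.37 × 10⁻⁴.

λ_α/λ_e = 1.37 × 10⁻⁴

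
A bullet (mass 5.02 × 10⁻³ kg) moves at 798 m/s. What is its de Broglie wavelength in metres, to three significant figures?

p = mv = 5.02 × 10⁻³ × 798 = 4.006 kg·m/s.
λ = h/p = 6.626 × 10⁻³⁴ / 4.006 = 1.65 × 10⁻³⁴ m.

λ = 1.65 × 10⁻³⁴ m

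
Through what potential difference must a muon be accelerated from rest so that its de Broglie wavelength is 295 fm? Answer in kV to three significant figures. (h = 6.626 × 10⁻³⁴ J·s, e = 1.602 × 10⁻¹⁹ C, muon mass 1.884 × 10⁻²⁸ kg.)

p = h/λ = 6.626 × 10⁻³⁴ / 2.950 × 10⁻¹³ = 2.246 × 10⁻²¹ kg·m/s.
KE = p²/(2m) = 1.339 × 10⁻¹⁴ J.
V = KE/e = 1.339 × 10⁻¹⁴ / (1.602 × 10⁻¹⁹) = 83.6 kV.

V = 83.6 kV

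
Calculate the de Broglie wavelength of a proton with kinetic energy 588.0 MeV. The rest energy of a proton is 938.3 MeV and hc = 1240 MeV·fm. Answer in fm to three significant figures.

λ = 1.03 fm

Total energy E = KE + m₀c² = 588.0 + 938.3 = 1526.3 MeV.
(pc)² = E² − (m₀c²)² = (1526.3)² − (938.3)² = 1.449 × 10⁶ MeV², so pc = 1204 MeV.
λ = hc/(pc) = 1240 MeV·fm / 1204 MeV = 1.03 fm.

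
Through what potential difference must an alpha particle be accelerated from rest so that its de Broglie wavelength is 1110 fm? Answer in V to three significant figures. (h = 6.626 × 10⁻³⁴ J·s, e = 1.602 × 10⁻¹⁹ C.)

p = h/λ = 6.626 × 10⁻³⁴ / 1.110 × 10⁻¹² = 5.969 × 10⁻²² kg·m/s.
KE = p²/(2m) = 2.681 × 10⁻¹⁷ J.
V = KE/2e = 2.681 × 10⁻¹⁷ / (2 × 1.602 × 10⁻¹⁹) = 83.7 V.

V = 83.7 V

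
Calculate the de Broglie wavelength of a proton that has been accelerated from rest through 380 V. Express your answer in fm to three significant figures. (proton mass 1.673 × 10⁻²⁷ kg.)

KE = eV = 1.602 × 10⁻¹⁹ × 380.0 = 6.088 × 10⁻¹⁷ J.
p = √(2mKE) = √(2 × 1.673 × 10⁻²⁷ × 6.088 × 10⁻¹⁷) = 4.513 × 10⁻²² kg·m/s.
λ = h/p = 6.626 × 10⁻³⁴ / 4.513 × 10⁻²² = 1.47 × 10⁻¹² m = 1470 fm.

λ = 1470 fm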